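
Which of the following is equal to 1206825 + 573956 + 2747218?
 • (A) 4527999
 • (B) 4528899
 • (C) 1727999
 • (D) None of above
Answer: A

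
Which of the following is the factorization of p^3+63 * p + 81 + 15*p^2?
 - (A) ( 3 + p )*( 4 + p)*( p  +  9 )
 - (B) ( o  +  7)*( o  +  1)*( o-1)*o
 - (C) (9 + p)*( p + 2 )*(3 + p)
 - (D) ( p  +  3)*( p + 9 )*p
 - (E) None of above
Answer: E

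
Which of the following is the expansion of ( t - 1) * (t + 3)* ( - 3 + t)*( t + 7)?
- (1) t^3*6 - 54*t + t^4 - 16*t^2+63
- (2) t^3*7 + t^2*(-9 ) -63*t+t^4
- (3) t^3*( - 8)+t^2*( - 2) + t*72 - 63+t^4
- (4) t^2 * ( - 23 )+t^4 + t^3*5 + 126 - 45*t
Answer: 1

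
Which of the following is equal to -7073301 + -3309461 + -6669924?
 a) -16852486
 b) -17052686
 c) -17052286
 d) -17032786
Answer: b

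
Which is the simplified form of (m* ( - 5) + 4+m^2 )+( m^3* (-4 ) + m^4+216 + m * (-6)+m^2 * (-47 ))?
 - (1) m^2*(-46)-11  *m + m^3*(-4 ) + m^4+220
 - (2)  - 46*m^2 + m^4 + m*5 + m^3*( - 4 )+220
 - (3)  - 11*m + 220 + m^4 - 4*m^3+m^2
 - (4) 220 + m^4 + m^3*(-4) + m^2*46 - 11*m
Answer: 1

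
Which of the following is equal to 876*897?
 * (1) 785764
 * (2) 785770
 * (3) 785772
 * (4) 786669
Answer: 3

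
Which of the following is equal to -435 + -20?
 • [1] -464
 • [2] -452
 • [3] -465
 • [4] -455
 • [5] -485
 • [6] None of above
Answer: 4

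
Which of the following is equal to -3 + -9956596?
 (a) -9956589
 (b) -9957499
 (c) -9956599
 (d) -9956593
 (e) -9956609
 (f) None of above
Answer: c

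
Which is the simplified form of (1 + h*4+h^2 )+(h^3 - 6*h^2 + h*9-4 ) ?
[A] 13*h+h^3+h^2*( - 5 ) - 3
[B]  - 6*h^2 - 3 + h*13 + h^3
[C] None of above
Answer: A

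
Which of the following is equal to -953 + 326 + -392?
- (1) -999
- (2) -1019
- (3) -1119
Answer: 2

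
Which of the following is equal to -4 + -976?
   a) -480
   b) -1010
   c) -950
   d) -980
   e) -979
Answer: d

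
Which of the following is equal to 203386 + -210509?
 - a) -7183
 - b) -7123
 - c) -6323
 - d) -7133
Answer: b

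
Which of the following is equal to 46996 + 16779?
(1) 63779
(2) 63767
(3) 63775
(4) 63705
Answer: 3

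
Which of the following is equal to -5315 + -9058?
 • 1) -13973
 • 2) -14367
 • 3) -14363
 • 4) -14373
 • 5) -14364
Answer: 4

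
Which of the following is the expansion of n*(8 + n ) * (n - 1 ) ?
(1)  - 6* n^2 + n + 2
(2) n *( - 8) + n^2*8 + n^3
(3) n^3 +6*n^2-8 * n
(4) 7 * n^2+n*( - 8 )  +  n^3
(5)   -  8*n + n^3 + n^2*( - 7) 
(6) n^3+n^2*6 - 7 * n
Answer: 4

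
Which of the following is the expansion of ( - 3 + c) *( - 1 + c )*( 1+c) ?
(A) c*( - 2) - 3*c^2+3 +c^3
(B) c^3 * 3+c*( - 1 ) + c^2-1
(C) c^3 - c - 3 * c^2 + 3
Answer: C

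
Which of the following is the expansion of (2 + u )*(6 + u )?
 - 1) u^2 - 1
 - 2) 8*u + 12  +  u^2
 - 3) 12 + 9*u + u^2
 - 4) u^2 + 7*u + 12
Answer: 2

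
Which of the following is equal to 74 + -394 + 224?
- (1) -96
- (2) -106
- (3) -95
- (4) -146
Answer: 1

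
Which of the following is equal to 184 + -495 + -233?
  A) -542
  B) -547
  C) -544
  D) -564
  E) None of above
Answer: C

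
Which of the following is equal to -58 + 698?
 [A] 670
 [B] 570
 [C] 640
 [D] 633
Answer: C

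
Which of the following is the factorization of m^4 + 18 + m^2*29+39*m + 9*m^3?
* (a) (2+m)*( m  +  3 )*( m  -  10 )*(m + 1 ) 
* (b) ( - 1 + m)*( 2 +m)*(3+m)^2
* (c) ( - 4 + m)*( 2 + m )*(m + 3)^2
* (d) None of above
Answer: d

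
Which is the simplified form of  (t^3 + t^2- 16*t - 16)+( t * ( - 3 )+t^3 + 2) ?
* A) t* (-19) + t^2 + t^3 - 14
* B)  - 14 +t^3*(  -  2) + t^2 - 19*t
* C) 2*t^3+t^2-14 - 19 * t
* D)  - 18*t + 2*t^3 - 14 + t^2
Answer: C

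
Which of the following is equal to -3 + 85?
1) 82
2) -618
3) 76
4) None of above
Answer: 1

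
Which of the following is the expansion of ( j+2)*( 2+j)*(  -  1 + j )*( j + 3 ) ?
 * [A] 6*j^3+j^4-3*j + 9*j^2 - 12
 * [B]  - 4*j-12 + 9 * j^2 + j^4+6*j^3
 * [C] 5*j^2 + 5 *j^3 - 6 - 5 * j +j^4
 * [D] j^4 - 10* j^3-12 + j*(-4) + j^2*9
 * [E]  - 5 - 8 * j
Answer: B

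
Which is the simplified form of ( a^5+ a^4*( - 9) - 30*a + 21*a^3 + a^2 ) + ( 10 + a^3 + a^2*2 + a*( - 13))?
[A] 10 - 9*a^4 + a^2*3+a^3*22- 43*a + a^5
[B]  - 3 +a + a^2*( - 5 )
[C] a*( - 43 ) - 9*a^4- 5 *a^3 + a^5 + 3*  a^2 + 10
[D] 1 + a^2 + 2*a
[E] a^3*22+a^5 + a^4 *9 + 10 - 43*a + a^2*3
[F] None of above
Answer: A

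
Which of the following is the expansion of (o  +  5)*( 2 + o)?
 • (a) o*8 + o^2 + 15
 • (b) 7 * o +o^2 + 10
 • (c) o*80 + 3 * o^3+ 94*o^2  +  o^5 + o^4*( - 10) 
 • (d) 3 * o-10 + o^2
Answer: b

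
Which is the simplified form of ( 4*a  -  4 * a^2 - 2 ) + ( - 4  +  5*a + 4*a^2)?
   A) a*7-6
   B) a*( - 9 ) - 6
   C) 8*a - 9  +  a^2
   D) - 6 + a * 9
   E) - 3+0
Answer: D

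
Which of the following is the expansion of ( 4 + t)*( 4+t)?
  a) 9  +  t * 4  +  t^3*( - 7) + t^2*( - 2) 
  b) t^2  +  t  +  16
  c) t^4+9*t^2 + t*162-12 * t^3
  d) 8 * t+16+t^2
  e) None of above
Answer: d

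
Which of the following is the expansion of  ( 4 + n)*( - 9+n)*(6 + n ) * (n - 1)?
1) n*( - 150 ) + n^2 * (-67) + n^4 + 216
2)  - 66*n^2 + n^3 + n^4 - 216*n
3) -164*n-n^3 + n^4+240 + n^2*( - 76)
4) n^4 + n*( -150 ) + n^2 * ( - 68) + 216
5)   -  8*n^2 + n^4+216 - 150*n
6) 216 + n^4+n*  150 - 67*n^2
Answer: 1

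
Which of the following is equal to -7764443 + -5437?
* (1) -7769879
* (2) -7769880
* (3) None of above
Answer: 2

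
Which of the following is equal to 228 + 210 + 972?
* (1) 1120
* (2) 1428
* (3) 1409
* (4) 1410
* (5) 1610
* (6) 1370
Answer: 4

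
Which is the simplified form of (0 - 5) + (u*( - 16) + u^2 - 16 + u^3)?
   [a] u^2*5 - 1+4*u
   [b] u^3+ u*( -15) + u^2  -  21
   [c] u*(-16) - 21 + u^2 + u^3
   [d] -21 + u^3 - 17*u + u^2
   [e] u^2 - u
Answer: c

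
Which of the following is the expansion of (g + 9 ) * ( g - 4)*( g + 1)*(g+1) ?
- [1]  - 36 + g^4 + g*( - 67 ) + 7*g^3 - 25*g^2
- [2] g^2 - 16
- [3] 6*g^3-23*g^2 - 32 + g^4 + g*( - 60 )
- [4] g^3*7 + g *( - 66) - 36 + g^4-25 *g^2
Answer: 1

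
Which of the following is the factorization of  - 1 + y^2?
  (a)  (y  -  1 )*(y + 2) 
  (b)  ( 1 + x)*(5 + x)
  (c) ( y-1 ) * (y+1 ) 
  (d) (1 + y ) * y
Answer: c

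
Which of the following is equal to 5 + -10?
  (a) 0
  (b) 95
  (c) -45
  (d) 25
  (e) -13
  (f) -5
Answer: f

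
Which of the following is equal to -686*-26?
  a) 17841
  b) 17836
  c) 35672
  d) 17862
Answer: b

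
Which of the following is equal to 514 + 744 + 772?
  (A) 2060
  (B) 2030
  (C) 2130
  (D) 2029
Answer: B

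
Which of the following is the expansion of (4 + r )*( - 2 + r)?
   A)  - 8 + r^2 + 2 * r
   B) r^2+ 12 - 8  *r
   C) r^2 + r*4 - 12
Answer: A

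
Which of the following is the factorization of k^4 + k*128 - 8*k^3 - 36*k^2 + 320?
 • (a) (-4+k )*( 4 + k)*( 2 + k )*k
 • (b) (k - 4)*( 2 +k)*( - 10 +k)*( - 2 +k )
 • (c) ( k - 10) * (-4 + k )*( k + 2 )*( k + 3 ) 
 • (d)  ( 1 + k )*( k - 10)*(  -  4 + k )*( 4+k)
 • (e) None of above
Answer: e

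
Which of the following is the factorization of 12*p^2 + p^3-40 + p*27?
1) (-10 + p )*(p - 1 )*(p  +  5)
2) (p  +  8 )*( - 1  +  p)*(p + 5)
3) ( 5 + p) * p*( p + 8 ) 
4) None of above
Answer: 2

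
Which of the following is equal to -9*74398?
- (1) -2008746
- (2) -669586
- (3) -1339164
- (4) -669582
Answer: 4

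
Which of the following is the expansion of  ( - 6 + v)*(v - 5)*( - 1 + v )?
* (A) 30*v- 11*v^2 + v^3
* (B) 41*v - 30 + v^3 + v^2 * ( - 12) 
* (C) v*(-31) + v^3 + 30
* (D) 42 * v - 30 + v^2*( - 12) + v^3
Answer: B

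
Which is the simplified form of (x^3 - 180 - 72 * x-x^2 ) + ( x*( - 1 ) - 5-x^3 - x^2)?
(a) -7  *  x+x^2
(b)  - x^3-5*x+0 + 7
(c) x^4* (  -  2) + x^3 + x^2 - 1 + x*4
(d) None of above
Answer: d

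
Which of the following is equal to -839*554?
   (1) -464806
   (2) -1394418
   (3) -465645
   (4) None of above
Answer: 1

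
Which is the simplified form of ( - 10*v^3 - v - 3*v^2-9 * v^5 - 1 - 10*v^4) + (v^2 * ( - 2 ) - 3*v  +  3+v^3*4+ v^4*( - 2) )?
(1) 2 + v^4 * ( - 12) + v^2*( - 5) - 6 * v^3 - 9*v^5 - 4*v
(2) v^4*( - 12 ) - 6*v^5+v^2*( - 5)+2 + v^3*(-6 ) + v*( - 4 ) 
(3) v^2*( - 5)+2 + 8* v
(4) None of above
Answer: 1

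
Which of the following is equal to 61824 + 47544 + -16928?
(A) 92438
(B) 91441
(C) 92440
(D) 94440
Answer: C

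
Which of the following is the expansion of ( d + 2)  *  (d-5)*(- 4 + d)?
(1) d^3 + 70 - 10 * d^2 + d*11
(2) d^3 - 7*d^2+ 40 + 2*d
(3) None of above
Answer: 2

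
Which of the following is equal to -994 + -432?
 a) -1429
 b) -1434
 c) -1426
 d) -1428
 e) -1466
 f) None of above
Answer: c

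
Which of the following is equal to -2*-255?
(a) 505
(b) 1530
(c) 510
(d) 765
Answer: c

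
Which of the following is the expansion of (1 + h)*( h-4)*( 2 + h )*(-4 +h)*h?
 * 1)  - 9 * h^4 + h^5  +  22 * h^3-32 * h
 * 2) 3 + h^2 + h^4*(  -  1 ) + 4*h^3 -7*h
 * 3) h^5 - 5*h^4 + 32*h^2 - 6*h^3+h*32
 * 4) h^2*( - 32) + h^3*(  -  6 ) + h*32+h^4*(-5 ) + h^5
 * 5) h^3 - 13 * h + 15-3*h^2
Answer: 3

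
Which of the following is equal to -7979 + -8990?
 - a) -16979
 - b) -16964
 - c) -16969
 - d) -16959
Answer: c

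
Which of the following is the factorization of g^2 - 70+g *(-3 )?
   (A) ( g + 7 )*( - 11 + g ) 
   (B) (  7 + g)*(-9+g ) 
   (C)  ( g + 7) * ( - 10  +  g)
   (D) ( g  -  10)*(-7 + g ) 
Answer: C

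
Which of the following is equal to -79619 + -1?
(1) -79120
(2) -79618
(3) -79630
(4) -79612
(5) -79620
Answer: 5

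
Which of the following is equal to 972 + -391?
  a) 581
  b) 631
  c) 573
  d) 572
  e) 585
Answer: a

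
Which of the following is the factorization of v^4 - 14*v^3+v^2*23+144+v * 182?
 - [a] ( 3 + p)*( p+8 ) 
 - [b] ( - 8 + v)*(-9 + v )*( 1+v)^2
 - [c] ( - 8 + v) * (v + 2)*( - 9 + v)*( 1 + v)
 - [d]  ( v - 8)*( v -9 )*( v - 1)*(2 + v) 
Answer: c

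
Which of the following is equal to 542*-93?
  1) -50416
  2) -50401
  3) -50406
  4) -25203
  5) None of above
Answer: 3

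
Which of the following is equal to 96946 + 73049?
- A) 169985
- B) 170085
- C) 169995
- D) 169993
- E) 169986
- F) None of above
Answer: C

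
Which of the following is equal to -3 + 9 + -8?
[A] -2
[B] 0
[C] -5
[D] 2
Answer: A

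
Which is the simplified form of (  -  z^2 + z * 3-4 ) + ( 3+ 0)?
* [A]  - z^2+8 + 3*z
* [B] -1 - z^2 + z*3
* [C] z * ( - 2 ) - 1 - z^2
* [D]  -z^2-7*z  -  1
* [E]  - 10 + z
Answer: B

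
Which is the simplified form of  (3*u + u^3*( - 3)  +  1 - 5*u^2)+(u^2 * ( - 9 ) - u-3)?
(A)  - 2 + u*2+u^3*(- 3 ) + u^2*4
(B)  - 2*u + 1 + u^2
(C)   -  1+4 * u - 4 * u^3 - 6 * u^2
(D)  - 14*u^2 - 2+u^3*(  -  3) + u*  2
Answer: D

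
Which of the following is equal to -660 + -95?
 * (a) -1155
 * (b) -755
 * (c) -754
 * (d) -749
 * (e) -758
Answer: b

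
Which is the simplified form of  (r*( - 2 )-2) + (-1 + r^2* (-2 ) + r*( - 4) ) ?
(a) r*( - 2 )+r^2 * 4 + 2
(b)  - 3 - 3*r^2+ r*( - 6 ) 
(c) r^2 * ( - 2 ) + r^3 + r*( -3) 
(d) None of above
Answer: d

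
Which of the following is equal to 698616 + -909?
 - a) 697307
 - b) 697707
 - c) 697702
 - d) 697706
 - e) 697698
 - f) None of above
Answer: b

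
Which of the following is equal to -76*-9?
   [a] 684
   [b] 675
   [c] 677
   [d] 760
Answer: a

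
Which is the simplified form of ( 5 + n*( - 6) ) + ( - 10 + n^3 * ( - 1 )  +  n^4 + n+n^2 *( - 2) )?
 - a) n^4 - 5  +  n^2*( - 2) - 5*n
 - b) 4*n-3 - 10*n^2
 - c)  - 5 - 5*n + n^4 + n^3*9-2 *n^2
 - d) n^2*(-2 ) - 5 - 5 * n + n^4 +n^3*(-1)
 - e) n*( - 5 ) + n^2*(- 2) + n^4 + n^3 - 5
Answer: d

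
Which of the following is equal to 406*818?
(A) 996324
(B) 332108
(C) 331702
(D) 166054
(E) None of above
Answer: B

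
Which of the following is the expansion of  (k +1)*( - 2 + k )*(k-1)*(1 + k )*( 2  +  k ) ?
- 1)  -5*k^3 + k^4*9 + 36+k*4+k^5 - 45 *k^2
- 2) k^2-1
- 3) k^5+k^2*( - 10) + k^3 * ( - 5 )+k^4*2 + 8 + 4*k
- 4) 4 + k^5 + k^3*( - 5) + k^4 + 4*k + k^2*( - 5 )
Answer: 4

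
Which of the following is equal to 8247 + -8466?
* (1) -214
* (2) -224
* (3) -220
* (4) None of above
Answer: 4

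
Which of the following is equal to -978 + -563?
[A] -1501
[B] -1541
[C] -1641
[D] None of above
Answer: B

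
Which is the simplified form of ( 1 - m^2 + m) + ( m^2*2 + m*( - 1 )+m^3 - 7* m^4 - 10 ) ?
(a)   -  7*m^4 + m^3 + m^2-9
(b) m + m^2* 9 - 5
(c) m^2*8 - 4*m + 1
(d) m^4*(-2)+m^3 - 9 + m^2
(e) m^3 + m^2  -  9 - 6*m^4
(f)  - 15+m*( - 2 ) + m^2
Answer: a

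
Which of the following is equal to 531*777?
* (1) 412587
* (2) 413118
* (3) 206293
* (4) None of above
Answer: 1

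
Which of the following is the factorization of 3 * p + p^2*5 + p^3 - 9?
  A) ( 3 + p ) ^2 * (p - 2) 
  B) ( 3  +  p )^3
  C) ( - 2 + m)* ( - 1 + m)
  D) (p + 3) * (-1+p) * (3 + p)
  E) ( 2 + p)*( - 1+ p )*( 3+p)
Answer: D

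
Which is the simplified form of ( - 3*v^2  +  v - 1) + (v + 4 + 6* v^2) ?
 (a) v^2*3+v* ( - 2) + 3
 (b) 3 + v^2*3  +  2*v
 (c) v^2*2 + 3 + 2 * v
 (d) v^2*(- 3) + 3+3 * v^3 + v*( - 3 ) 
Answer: b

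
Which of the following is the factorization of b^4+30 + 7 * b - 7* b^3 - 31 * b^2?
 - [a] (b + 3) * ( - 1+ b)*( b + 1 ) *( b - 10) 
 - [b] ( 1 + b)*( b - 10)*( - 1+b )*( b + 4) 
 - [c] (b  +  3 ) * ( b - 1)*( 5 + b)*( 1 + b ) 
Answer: a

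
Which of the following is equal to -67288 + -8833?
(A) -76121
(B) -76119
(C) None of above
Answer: A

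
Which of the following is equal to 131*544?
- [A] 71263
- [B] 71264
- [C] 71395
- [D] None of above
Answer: B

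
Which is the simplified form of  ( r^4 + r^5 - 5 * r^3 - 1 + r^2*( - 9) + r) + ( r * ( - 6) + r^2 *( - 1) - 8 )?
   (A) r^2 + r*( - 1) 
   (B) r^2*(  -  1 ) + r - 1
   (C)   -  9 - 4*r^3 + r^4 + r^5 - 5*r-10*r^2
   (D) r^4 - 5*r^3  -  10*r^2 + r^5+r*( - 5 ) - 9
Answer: D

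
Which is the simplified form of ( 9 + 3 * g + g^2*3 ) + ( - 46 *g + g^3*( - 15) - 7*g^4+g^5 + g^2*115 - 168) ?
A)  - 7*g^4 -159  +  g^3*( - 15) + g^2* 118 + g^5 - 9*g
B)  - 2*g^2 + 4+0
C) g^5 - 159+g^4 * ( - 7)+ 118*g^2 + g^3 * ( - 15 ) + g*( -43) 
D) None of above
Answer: C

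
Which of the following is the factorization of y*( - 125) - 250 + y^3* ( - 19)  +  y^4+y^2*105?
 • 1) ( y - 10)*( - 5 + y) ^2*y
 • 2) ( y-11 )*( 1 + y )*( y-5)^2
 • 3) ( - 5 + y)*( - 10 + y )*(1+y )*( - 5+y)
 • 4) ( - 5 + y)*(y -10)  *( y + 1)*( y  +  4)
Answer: 3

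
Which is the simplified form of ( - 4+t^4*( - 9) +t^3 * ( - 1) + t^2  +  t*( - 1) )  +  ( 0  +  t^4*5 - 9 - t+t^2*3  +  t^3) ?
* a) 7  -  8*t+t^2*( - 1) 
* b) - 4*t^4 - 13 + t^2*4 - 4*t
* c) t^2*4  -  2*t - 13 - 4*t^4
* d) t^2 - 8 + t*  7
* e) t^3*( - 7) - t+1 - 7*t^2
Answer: c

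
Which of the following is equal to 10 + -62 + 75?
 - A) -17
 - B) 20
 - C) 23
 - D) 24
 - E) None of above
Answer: C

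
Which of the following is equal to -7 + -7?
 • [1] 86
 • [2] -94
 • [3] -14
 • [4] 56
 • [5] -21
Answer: 3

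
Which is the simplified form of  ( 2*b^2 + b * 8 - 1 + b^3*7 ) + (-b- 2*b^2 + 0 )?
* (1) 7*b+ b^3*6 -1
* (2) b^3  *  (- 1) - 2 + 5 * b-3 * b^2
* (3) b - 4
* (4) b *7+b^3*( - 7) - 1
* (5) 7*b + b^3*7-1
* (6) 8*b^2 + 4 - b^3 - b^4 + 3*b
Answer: 5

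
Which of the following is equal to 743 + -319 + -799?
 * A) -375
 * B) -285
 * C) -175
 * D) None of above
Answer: A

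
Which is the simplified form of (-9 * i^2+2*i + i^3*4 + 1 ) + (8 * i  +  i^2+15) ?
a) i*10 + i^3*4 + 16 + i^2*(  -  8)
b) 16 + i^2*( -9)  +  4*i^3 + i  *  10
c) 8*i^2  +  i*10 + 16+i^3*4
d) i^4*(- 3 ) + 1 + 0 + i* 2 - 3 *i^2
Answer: a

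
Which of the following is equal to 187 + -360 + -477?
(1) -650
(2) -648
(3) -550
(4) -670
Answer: 1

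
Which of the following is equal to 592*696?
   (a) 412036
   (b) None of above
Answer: b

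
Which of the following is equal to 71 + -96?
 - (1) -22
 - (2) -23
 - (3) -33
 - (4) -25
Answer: 4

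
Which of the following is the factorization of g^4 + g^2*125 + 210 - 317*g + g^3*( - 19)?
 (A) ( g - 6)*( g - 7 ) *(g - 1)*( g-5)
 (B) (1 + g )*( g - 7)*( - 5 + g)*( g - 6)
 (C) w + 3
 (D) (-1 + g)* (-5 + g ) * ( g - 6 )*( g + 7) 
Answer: A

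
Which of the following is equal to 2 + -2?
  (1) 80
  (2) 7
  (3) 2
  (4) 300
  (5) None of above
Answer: 5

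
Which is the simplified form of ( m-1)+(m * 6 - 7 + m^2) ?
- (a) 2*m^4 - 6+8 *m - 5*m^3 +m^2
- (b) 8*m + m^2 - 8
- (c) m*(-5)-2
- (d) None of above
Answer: d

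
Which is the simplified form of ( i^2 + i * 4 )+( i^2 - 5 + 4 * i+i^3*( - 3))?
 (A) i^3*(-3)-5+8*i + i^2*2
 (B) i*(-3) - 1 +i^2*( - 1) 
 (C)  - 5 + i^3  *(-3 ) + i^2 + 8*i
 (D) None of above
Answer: A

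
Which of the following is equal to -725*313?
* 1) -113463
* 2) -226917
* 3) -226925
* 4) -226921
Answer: 3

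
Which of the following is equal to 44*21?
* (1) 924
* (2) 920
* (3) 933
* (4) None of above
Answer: 1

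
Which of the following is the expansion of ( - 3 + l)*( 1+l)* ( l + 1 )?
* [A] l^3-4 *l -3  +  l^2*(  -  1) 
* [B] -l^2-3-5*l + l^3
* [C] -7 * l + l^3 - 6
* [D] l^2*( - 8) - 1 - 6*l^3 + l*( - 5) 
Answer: B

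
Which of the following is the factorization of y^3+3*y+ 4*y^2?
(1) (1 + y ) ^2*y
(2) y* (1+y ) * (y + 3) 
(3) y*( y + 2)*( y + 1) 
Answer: 2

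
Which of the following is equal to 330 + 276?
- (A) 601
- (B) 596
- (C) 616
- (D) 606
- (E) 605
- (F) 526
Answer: D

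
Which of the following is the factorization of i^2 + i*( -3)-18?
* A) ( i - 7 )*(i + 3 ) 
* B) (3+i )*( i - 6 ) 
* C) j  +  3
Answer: B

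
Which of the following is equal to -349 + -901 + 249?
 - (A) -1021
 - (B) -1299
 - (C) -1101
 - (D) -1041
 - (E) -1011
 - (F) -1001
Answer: F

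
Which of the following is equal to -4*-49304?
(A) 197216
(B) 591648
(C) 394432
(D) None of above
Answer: A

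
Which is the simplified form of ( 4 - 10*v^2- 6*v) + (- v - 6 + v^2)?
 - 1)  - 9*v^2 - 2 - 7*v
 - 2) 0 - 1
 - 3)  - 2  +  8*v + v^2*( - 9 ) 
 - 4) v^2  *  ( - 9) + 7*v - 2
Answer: 1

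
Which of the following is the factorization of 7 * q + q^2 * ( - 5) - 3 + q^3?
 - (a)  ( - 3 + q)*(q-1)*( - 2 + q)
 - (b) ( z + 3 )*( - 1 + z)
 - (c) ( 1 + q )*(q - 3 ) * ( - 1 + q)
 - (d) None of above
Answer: d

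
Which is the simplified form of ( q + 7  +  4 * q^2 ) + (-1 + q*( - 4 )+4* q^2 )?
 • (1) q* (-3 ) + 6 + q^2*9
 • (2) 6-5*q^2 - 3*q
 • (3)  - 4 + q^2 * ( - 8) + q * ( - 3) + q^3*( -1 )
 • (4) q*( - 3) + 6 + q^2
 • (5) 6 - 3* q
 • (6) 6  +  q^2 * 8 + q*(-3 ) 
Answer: 6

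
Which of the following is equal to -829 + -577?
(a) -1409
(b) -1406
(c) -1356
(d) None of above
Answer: b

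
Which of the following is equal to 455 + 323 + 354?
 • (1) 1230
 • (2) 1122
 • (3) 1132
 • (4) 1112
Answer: 3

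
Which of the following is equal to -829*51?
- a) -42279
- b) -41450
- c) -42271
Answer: a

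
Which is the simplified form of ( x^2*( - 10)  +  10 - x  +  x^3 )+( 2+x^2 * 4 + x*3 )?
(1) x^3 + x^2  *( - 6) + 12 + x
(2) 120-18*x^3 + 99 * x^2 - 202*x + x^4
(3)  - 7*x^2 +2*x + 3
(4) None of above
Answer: 4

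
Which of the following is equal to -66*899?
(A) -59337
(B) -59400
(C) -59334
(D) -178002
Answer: C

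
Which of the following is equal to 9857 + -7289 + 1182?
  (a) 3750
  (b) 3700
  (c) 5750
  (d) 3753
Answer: a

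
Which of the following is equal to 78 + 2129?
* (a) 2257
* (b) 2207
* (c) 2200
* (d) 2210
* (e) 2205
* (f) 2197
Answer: b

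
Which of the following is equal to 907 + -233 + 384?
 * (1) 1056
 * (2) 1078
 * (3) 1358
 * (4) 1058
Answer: 4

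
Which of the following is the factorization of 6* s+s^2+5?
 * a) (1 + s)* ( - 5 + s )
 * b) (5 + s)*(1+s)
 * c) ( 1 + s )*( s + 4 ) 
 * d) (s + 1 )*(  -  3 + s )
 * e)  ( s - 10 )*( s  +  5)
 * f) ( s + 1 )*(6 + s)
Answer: b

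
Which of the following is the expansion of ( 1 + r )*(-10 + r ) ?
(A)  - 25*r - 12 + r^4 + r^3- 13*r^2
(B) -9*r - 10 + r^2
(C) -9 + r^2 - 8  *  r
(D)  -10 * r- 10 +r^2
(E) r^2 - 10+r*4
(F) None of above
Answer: B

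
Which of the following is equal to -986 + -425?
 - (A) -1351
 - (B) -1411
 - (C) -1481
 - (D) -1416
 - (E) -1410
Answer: B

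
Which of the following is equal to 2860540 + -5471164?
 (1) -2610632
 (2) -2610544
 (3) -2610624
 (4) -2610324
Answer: 3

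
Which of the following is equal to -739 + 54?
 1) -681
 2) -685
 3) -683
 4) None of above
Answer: 2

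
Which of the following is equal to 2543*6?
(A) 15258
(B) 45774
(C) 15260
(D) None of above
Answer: A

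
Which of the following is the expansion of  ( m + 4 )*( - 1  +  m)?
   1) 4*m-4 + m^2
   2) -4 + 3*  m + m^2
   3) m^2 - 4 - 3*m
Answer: 2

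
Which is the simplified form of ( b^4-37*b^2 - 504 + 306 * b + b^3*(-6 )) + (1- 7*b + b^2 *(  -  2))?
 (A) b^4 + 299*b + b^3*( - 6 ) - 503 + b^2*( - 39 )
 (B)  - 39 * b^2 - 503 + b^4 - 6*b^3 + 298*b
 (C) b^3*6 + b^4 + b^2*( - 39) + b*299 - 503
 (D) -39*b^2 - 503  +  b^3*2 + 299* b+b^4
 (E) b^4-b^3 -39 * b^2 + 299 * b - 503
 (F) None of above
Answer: A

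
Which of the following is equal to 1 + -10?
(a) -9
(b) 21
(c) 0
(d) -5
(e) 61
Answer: a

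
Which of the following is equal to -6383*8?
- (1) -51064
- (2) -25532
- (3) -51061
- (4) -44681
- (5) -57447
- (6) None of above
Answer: 1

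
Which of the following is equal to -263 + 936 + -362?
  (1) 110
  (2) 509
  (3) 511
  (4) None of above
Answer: 4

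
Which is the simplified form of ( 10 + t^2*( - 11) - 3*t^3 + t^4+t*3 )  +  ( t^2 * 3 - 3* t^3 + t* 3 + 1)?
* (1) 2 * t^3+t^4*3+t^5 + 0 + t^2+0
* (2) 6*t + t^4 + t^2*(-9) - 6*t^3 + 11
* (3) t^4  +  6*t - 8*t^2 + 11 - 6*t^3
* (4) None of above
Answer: 3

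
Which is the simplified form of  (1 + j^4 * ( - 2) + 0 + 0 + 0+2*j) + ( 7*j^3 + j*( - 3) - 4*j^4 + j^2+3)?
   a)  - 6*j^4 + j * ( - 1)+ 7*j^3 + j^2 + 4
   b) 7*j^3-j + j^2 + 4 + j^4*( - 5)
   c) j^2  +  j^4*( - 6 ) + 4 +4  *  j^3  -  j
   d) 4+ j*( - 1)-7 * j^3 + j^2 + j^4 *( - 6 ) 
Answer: a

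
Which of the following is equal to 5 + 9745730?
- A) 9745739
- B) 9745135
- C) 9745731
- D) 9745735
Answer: D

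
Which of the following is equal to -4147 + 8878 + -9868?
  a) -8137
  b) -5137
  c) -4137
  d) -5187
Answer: b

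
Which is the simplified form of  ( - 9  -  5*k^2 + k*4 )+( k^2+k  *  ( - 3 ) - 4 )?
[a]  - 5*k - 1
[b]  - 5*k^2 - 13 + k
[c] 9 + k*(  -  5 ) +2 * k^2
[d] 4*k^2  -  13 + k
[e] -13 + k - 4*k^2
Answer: e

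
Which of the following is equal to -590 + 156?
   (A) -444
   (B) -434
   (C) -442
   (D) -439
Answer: B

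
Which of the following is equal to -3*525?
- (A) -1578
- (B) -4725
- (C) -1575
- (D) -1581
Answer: C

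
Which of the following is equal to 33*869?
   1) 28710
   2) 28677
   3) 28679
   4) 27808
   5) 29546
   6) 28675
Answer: 2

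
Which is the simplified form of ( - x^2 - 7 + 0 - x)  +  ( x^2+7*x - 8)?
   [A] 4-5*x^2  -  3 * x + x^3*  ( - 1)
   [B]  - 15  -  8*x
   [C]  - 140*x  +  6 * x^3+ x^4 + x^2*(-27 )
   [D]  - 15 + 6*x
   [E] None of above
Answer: D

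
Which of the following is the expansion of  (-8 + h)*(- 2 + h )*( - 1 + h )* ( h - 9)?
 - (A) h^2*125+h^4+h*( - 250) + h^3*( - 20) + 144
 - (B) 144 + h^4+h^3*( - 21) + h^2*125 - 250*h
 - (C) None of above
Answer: A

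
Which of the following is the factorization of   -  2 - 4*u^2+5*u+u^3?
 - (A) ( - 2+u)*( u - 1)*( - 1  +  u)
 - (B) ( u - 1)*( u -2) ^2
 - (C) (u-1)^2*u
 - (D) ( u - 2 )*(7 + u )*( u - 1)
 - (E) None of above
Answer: A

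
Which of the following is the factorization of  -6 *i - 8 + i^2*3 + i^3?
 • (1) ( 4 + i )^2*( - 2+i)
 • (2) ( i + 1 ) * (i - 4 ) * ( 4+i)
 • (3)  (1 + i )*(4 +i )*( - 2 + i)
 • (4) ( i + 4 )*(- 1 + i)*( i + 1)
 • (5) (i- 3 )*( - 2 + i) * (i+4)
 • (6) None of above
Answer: 3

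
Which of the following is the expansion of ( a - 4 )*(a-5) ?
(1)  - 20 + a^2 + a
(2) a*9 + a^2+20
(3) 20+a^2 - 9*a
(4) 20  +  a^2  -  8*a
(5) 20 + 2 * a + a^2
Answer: 3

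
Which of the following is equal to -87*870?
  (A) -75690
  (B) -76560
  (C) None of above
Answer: A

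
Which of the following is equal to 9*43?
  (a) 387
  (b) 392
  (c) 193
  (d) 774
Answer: a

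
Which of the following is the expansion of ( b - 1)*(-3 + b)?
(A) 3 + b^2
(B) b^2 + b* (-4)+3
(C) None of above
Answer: B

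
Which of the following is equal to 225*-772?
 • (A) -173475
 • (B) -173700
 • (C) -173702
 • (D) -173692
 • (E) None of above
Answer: B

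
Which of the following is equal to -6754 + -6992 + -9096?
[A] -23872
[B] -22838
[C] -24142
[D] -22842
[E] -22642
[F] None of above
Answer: D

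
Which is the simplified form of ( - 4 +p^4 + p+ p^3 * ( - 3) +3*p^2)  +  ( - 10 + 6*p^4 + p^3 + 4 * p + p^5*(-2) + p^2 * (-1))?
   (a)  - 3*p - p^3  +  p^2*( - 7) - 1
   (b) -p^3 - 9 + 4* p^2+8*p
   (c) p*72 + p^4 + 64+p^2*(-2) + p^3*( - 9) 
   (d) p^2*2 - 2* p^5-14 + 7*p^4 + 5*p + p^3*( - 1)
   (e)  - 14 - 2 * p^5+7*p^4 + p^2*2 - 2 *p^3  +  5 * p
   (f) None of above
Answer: e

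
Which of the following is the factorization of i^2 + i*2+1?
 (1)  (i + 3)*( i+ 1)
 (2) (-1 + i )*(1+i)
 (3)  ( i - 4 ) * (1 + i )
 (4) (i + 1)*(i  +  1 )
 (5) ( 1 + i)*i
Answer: 4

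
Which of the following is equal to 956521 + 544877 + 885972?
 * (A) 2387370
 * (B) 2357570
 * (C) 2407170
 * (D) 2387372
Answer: A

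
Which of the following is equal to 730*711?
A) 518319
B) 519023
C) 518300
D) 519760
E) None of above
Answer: E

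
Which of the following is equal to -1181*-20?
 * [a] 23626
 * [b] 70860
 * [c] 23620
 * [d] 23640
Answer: c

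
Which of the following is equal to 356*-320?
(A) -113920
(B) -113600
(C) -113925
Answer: A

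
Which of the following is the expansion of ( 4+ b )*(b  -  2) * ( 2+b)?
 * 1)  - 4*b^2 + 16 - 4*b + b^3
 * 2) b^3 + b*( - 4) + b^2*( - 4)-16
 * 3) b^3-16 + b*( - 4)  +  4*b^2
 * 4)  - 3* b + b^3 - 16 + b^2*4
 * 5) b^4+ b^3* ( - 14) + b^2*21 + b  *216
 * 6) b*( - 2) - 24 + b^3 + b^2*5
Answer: 3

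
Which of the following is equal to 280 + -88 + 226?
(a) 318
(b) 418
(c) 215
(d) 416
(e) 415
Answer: b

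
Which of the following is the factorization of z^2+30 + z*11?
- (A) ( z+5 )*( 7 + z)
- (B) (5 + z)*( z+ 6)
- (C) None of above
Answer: B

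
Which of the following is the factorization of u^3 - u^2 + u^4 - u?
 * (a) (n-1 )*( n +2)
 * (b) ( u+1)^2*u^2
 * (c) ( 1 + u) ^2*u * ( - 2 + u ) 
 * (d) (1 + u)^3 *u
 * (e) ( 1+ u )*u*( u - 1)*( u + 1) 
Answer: e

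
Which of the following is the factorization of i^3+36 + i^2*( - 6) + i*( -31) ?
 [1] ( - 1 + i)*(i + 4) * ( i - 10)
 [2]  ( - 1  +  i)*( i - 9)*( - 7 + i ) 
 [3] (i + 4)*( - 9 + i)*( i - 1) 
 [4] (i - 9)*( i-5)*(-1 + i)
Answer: 3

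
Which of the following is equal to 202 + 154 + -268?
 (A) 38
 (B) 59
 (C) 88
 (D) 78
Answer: C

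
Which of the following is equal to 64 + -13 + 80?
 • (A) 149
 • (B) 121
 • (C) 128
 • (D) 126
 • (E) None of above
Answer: E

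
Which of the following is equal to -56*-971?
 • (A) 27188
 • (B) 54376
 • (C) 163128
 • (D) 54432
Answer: B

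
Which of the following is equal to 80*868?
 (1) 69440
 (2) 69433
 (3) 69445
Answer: 1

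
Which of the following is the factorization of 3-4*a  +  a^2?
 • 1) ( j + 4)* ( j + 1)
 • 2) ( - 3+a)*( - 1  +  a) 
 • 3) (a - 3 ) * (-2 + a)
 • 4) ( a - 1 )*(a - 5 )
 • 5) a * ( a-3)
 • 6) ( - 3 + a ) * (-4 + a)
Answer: 2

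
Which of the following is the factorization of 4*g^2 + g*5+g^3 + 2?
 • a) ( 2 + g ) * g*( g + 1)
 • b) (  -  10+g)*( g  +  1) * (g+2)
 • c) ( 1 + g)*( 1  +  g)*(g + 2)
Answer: c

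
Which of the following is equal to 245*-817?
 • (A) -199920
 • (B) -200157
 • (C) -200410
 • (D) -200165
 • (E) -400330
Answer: D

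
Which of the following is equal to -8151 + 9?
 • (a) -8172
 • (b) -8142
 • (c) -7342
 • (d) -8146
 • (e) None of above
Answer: b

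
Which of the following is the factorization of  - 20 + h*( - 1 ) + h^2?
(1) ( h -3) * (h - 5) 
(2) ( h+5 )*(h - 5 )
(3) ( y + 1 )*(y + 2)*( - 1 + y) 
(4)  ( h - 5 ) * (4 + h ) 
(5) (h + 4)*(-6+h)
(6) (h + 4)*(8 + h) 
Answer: 4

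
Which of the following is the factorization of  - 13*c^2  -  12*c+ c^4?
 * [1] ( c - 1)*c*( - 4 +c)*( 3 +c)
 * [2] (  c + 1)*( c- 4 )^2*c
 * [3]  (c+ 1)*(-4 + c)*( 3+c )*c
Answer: 3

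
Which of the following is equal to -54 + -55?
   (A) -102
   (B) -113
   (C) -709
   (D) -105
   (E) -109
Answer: E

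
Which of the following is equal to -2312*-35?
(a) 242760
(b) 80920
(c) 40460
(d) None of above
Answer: b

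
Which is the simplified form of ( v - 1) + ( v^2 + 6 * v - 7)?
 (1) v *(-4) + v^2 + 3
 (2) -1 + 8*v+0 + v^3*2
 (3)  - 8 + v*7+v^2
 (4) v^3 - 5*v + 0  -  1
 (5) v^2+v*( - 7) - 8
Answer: 3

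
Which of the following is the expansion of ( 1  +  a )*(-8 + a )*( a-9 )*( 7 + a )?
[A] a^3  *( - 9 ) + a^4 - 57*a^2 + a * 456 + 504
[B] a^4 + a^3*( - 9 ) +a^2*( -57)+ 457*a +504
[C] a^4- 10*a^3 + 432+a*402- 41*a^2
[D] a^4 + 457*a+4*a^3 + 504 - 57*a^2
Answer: B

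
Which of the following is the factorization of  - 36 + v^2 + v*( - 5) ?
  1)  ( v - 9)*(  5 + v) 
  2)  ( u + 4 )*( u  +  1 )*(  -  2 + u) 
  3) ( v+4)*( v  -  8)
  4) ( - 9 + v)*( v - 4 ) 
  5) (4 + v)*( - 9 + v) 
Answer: 5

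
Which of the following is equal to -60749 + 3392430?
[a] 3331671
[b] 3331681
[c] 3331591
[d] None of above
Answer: b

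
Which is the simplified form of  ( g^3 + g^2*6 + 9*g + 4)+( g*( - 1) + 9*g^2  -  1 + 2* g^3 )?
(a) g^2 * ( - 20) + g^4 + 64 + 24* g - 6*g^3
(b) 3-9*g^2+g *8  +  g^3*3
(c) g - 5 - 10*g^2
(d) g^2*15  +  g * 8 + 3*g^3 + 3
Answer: d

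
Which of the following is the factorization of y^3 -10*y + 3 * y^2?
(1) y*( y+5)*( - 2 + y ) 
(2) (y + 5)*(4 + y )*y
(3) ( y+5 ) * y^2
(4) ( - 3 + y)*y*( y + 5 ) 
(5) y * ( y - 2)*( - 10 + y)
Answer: 1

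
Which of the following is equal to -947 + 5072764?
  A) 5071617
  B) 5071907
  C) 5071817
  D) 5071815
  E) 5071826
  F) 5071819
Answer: C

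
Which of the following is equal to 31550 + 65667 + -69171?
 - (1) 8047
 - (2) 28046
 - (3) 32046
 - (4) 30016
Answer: 2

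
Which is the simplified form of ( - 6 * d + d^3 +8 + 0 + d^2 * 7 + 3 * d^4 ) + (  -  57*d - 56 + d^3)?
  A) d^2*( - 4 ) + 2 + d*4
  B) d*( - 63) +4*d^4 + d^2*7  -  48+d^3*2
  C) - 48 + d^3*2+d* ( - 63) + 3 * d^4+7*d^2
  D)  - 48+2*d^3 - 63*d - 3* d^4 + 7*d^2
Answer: C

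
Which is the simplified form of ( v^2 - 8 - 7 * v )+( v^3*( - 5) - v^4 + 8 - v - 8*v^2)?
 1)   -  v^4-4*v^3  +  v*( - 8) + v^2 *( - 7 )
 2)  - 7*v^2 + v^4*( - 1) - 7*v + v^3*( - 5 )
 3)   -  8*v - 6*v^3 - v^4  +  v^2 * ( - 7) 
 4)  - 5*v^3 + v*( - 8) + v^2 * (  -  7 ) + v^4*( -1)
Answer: 4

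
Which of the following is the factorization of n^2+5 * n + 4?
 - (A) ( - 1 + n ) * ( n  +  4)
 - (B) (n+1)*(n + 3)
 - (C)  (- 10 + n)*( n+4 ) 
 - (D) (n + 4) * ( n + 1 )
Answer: D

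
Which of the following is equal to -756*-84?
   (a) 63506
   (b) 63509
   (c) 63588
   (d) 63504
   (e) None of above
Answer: d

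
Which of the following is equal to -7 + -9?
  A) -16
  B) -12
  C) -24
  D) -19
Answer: A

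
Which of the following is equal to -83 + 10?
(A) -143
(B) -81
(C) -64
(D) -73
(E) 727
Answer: D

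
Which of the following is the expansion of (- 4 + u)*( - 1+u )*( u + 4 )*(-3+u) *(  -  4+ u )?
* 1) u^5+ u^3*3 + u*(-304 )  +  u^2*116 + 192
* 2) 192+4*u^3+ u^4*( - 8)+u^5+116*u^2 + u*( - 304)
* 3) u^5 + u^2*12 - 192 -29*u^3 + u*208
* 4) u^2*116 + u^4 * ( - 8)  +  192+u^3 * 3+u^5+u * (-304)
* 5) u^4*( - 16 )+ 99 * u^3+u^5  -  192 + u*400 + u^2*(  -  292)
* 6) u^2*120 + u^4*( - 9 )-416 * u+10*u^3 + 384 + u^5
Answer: 4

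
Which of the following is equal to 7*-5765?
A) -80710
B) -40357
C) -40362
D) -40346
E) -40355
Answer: E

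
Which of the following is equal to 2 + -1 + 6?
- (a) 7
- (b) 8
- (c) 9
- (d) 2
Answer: a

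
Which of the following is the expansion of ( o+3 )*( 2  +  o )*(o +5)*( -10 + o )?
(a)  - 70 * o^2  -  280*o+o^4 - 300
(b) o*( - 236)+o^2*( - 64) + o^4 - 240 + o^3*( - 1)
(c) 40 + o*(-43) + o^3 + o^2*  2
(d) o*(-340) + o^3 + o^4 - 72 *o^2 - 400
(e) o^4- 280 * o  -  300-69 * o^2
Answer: e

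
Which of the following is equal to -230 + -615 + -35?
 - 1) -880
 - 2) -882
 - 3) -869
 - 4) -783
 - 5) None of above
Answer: 1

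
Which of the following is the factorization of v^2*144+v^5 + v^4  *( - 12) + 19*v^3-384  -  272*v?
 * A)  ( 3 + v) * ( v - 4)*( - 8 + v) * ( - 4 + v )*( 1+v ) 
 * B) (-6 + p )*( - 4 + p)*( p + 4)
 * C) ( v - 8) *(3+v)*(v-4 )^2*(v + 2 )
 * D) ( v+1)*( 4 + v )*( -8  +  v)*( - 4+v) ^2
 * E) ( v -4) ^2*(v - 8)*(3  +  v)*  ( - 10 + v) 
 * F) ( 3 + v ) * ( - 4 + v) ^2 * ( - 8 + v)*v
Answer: A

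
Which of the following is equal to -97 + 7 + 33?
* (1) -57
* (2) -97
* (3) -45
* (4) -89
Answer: 1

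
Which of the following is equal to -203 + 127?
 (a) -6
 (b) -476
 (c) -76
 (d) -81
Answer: c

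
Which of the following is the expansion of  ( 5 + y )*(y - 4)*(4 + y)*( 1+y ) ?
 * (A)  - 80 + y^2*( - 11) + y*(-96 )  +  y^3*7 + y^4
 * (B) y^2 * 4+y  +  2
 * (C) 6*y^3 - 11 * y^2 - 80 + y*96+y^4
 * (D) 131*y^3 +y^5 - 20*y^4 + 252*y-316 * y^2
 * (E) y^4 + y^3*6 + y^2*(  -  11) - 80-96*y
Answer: E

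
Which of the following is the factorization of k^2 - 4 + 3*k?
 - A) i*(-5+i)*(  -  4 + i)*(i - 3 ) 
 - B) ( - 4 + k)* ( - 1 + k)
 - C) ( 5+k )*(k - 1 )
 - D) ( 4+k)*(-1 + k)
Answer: D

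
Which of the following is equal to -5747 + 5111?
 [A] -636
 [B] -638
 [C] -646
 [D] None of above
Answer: A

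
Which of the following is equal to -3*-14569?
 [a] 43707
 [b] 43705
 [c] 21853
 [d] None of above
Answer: a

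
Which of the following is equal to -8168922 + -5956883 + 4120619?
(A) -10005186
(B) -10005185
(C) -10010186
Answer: A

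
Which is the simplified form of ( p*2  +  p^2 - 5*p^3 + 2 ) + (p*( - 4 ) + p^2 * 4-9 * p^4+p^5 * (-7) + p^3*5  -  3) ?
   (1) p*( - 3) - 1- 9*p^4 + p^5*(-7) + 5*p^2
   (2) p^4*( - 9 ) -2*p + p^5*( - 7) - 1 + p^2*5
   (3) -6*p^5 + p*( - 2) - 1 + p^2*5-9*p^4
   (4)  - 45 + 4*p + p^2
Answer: 2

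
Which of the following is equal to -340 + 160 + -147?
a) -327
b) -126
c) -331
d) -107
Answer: a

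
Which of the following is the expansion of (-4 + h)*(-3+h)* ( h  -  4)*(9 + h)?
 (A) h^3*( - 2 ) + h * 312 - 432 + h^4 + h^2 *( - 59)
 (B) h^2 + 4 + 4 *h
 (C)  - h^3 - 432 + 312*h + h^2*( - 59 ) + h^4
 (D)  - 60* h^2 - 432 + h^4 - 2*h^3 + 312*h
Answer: A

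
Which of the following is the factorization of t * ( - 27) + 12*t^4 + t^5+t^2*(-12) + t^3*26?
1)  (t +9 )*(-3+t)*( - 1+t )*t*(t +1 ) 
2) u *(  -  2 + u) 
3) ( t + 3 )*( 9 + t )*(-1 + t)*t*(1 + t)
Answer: 3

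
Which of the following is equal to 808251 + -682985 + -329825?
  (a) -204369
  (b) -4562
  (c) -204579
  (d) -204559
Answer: d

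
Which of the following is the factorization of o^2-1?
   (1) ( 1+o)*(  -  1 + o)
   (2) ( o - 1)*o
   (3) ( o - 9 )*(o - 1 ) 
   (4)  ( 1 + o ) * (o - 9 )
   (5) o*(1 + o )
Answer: 1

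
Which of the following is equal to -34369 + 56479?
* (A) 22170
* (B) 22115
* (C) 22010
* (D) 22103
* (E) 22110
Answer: E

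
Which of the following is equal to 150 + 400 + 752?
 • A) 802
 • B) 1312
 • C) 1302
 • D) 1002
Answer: C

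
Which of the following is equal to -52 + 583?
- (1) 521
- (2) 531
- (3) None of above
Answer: 2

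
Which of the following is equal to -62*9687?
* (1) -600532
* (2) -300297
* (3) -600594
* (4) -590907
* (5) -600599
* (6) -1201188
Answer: 3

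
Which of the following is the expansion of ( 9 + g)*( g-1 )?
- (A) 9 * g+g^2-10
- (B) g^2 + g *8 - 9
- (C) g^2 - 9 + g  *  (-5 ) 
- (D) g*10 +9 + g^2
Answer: B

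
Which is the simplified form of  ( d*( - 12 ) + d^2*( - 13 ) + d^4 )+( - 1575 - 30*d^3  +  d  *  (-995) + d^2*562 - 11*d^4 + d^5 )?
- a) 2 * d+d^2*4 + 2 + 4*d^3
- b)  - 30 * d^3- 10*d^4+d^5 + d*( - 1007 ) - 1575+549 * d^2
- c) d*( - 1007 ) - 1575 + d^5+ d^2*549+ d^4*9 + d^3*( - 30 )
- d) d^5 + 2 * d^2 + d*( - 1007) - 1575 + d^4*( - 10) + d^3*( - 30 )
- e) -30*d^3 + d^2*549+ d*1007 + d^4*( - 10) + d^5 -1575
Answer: b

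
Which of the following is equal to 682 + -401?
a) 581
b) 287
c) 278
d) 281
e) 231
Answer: d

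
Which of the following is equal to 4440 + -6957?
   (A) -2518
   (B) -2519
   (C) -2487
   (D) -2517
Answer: D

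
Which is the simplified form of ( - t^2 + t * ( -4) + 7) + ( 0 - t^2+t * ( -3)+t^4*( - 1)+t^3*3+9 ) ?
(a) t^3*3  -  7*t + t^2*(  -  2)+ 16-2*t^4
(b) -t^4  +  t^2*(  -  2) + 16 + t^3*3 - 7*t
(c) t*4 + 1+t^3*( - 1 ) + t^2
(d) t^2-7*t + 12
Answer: b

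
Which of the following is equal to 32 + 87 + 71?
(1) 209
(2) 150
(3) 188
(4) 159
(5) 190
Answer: 5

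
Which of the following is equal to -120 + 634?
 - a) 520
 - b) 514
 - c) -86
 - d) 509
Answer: b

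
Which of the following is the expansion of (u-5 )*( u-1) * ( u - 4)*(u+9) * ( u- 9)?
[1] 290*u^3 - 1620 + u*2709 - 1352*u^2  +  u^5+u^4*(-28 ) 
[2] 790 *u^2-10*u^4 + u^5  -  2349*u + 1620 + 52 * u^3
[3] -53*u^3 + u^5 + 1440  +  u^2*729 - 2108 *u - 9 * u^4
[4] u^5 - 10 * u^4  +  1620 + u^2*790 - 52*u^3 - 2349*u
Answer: 4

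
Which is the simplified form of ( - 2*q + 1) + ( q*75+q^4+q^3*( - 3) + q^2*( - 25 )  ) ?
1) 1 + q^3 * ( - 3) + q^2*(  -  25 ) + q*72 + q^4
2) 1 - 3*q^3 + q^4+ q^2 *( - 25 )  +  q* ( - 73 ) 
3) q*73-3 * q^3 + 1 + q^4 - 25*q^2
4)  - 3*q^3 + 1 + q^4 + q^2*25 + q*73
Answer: 3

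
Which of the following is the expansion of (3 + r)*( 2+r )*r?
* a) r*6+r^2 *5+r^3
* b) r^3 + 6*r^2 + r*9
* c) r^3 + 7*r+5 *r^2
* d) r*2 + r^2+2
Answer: a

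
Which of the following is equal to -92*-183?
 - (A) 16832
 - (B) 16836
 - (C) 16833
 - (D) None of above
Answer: B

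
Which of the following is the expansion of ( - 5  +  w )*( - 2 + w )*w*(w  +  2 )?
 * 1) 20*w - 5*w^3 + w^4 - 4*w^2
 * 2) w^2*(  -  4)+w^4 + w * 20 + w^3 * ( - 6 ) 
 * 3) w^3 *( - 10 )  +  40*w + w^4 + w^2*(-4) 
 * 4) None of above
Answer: 1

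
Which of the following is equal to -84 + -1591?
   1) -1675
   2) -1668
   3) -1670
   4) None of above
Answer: 1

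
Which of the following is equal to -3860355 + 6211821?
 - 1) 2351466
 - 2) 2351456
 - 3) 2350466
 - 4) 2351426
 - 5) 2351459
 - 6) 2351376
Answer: 1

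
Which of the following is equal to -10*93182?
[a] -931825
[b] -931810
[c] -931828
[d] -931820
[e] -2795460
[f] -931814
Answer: d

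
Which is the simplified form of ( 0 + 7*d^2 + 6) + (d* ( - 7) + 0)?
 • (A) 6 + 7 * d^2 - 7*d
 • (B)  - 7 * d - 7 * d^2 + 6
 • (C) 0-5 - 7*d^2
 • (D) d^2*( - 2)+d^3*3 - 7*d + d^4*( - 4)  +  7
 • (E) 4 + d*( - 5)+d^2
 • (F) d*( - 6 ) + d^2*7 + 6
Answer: A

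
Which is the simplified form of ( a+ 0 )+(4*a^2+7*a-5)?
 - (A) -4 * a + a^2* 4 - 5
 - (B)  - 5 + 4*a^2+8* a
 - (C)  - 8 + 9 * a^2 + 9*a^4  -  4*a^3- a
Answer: B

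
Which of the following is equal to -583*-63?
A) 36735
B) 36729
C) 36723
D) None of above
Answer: B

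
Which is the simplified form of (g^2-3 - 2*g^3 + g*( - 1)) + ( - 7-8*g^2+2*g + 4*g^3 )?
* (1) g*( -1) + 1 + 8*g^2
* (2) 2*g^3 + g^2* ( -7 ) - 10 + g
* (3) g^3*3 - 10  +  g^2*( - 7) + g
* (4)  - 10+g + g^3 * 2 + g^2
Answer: 2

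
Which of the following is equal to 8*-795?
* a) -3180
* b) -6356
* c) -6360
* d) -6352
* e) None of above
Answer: c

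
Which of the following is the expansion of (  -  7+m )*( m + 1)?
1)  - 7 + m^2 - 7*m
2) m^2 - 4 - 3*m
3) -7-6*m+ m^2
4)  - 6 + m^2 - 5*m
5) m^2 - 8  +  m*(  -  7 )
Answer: 3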